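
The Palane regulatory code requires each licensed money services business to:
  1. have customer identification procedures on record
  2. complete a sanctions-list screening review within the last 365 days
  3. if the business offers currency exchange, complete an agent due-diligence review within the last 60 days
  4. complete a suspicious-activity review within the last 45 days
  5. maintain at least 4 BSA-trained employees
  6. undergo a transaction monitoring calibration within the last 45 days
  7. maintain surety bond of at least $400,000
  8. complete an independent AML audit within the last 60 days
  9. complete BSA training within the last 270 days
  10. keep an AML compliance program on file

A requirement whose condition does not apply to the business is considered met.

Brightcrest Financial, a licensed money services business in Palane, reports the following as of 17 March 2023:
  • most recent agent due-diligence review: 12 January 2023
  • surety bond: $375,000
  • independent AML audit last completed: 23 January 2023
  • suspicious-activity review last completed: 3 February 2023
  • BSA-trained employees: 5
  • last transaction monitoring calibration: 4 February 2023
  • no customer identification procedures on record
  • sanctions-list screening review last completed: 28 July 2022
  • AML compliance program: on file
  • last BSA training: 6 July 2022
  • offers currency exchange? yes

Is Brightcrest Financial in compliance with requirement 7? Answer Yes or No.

7. surety bond $375,000 < $400,000 → not met

No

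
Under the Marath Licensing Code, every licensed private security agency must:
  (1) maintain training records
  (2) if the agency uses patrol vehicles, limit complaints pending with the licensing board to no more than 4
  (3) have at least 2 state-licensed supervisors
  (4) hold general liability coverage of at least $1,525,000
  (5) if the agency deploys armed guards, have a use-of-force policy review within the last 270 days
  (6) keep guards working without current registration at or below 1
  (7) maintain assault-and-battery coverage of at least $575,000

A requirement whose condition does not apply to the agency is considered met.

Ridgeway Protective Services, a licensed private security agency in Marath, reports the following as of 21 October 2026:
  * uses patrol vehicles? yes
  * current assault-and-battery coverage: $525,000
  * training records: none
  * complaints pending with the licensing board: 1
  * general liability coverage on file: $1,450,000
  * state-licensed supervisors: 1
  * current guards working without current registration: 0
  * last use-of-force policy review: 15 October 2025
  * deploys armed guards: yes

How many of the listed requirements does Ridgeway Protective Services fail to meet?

5

1. training records absent → not met
2. condition 'uses patrol vehicles' holds; complaints pending with the licensing board 1 ≤ 4 → met
3. state-licensed supervisors 1 < 2 → not met
4. general liability coverage $1,450,000 < $1,525,000 → not met
5. condition 'deploys armed guards' holds; use-of-force policy review 371 days ago vs limit 270 → not met
6. guards working without current registration 0 ≤ 1 → met
7. assault-and-battery coverage $525,000 < $575,000 → not met
Not met: 5 of 7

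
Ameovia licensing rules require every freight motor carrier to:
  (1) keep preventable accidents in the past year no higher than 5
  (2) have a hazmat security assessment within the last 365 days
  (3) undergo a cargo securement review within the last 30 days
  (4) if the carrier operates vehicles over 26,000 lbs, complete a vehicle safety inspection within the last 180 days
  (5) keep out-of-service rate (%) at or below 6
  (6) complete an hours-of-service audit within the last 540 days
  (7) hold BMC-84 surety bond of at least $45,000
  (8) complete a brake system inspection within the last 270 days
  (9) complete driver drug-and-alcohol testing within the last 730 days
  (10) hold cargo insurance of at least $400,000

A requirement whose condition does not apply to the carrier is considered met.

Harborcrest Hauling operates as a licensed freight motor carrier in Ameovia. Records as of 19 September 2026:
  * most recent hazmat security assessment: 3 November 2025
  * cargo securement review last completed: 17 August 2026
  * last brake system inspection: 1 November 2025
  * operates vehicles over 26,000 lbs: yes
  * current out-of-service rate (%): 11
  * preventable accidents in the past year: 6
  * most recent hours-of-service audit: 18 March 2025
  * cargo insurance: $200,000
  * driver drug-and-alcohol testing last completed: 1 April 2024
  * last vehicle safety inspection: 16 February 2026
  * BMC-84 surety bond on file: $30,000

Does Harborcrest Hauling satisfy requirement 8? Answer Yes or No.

No

8. brake system inspection 322 days ago vs limit 270 → not met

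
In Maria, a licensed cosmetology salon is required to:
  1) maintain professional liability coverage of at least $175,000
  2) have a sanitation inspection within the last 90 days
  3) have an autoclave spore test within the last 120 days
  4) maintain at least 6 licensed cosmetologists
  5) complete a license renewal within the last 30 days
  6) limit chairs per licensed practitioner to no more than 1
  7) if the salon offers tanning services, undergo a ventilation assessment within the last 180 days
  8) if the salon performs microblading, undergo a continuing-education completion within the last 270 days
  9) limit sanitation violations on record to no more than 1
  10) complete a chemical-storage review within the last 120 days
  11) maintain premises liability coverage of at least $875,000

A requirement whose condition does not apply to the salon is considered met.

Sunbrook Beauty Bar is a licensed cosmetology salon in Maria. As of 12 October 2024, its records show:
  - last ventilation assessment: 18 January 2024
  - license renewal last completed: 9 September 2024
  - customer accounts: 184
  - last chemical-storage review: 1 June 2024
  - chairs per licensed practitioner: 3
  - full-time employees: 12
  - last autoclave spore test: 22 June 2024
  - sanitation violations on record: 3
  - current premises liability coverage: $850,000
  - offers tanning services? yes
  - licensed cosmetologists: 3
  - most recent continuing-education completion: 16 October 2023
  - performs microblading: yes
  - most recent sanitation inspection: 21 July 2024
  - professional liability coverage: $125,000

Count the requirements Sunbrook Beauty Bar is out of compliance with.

1. professional liability coverage $125,000 < $175,000 → not met
2. sanitation inspection 83 days ago vs limit 90 → met
3. autoclave spore test 112 days ago vs limit 120 → met
4. licensed cosmetologists 3 < 6 → not met
5. license renewal 33 days ago vs limit 30 → not met
6. chairs per licensed practitioner 3 > 1 → not met
7. condition 'offers tanning services' holds; ventilation assessment 268 days ago vs limit 180 → not met
8. condition 'performs microblading' holds; continuing-education completion 362 days ago vs limit 270 → not met
9. sanitation violations on record 3 > 1 → not met
10. chemical-storage review 133 days ago vs limit 120 → not met
11. premises liability coverage $850,000 < $875,000 → not met
Not met: 9 of 11

9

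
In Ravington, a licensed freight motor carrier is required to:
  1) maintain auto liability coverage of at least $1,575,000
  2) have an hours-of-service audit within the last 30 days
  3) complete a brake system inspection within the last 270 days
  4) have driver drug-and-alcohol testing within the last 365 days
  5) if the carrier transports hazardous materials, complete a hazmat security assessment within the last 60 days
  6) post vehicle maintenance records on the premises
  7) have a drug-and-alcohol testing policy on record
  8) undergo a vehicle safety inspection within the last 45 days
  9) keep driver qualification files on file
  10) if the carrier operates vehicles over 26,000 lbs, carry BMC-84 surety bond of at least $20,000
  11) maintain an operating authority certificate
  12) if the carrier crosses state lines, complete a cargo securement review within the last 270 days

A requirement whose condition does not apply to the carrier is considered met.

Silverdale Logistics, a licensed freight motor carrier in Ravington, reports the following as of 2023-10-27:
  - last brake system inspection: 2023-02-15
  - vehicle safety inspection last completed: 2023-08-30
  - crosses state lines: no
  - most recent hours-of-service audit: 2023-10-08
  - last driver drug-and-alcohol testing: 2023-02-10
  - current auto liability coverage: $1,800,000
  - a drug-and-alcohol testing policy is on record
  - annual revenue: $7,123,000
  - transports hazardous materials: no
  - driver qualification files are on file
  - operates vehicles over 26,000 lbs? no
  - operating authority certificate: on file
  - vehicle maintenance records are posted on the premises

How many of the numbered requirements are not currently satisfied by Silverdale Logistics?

1. auto liability coverage $1,800,000 ≥ $1,575,000 → met
2. hours-of-service audit 19 days ago vs limit 30 → met
3. brake system inspection 254 days ago vs limit 270 → met
4. driver drug-and-alcohol testing 259 days ago vs limit 365 → met
5. condition 'transports hazardous materials' does not hold → requirement n/a → met
6. vehicle maintenance records present → met
7. drug-and-alcohol testing policy present → met
8. vehicle safety inspection 58 days ago vs limit 45 → not met
9. driver qualification files present → met
10. condition 'operates vehicles over 26,000 lbs' does not hold → requirement n/a → met
11. operating authority certificate present → met
12. condition 'crosses state lines' does not hold → requirement n/a → met
Not met: 1 of 12

1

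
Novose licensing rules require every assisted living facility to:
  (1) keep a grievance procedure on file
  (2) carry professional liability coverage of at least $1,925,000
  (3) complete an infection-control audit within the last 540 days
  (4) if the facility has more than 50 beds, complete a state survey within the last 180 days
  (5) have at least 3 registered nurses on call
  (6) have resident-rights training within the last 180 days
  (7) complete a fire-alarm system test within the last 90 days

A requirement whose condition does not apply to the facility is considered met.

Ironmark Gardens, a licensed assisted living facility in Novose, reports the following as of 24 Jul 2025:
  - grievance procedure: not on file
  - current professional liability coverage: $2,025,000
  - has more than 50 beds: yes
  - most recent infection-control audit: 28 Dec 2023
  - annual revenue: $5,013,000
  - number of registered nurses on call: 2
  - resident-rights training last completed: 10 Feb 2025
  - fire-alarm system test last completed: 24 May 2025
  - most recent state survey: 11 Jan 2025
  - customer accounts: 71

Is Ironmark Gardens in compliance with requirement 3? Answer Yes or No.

No

3. infection-control audit 574 days ago vs limit 540 → not met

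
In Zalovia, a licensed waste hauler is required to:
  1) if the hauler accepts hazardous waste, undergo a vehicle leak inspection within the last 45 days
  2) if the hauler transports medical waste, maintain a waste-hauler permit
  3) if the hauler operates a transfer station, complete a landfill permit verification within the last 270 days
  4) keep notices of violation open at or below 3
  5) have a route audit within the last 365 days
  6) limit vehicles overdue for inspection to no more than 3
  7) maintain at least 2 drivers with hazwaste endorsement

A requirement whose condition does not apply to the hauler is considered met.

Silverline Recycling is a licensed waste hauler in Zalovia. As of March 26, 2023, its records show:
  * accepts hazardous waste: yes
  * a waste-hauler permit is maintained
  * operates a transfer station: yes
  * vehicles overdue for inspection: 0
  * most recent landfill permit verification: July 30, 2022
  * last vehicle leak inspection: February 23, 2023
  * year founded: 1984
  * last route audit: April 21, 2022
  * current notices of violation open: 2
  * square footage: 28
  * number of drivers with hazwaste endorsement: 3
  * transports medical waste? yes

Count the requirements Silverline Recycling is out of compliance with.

0

1. condition 'accepts hazardous waste' holds; vehicle leak inspection 31 days ago vs limit 45 → met
2. condition 'transports medical waste' holds; waste-hauler permit present → met
3. condition 'operates a transfer station' holds; landfill permit verification 239 days ago vs limit 270 → met
4. notices of violation open 2 ≤ 3 → met
5. route audit 339 days ago vs limit 365 → met
6. vehicles overdue for inspection 0 ≤ 3 → met
7. drivers with hazwaste endorsement 3 ≥ 2 → met
Not met: 0 of 7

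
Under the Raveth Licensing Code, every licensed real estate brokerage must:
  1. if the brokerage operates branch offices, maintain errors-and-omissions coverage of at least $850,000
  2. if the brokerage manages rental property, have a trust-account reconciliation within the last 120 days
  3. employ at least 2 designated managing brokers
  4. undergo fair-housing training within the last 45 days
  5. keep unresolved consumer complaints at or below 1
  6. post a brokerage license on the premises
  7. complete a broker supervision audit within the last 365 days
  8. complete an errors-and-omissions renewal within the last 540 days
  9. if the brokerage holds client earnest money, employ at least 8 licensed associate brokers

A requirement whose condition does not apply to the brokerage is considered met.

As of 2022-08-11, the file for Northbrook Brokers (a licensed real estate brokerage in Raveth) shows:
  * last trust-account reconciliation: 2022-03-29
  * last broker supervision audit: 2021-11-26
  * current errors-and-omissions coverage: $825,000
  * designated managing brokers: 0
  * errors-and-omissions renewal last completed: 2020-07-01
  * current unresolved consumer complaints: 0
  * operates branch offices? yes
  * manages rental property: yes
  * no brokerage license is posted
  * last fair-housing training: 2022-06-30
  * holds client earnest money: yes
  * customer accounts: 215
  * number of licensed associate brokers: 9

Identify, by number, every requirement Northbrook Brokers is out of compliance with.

1, 2, 3, 6, 8

1. condition 'operates branch offices' holds; errors-and-omissions coverage $825,000 < $850,000 → not met
2. condition 'manages rental property' holds; trust-account reconciliation 135 days ago vs limit 120 → not met
3. designated managing brokers 0 < 2 → not met
4. fair-housing training 42 days ago vs limit 45 → met
5. unresolved consumer complaints 0 ≤ 1 → met
6. brokerage license absent → not met
7. broker supervision audit 258 days ago vs limit 365 → met
8. errors-and-omissions renewal 771 days ago vs limit 540 → not met
9. condition 'holds client earnest money' holds; licensed associate brokers 9 ≥ 8 → met
Not met: 1, 2, 3, 6, 8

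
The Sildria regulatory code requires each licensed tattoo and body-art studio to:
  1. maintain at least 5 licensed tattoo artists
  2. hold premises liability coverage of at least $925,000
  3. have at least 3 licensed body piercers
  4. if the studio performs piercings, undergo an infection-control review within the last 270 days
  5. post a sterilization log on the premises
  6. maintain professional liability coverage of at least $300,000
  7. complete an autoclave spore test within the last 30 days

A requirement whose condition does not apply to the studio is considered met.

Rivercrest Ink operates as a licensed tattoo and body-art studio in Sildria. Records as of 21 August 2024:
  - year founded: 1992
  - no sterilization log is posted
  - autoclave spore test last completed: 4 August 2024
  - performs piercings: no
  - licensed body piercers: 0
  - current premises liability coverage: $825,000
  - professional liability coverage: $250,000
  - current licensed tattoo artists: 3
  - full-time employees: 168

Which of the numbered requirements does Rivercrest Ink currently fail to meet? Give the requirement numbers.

1, 2, 3, 5, 6

1. licensed tattoo artists 3 < 5 → not met
2. premises liability coverage $825,000 < $925,000 → not met
3. licensed body piercers 0 < 3 → not met
4. condition 'performs piercings' does not hold → requirement n/a → met
5. sterilization log absent → not met
6. professional liability coverage $250,000 < $300,000 → not met
7. autoclave spore test 17 days ago vs limit 30 → met
Not met: 1, 2, 3, 5, 6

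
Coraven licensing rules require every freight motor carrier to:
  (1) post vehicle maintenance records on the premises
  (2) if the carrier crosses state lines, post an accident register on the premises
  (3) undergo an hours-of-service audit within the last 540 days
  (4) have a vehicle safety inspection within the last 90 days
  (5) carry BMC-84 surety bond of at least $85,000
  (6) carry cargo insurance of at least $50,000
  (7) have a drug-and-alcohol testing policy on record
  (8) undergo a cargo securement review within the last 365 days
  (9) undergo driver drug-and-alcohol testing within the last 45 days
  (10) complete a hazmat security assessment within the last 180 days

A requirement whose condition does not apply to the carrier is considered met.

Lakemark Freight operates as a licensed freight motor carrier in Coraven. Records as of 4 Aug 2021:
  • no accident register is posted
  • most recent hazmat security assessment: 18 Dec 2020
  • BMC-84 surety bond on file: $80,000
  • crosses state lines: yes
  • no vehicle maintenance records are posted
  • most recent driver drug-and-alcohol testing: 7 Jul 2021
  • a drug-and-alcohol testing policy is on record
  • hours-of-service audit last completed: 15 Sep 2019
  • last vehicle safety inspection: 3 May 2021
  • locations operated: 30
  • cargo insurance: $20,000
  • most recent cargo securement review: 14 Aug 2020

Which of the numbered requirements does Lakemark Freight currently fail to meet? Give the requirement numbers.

1. vehicle maintenance records absent → not met
2. condition 'crosses state lines' holds; accident register absent → not met
3. hours-of-service audit 689 days ago vs limit 540 → not met
4. vehicle safety inspection 93 days ago vs limit 90 → not met
5. BMC-84 surety bond $80,000 < $85,000 → not met
6. cargo insurance $20,000 < $50,000 → not met
7. drug-and-alcohol testing policy present → met
8. cargo securement review 355 days ago vs limit 365 → met
9. driver drug-and-alcohol testing 28 days ago vs limit 45 → met
10. hazmat security assessment 229 days ago vs limit 180 → not met
Not met: 1, 2, 3, 4, 5, 6, 10

1, 2, 3, 4, 5, 6, 10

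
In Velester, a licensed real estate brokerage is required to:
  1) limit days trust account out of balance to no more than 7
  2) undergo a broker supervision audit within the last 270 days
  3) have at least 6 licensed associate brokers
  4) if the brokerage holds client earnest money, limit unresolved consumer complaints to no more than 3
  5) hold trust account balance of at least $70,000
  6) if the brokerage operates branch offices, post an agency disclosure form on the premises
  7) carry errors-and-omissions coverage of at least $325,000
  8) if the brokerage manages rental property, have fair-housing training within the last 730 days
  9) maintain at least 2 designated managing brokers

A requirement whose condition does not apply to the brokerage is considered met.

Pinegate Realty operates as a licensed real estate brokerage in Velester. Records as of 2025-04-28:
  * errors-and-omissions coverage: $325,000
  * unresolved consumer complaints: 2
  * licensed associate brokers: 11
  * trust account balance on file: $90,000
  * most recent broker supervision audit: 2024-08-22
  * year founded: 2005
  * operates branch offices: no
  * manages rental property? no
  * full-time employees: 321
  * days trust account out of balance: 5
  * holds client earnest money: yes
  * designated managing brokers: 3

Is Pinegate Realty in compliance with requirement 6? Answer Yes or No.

6. condition 'operates branch offices' does not hold → requirement n/a → met

Yes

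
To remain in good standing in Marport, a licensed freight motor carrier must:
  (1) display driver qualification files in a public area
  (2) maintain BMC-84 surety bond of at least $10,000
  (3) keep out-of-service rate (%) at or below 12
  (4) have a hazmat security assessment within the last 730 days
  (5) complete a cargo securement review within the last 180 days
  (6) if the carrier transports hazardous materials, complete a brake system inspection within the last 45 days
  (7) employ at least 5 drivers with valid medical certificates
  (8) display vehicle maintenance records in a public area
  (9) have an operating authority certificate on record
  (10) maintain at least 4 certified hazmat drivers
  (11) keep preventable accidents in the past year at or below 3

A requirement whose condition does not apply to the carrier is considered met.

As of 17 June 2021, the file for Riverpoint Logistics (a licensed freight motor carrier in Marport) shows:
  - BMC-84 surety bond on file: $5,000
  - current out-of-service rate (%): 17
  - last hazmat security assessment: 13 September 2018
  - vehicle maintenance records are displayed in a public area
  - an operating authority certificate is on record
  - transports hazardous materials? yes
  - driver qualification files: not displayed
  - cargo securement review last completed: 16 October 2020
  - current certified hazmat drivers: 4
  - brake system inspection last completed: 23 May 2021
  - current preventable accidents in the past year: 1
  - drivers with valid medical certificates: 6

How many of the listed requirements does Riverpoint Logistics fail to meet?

5

1. driver qualification files absent → not met
2. BMC-84 surety bond $5,000 < $10,000 → not met
3. out-of-service rate (%) 17 > 12 → not met
4. hazmat security assessment 1008 days ago vs limit 730 → not met
5. cargo securement review 244 days ago vs limit 180 → not met
6. condition 'transports hazardous materials' holds; brake system inspection 25 days ago vs limit 45 → met
7. drivers with valid medical certificates 6 ≥ 5 → met
8. vehicle maintenance records present → met
9. operating authority certificate present → met
10. certified hazmat drivers 4 ≥ 4 → met
11. preventable accidents in the past year 1 ≤ 3 → met
Not met: 5 of 11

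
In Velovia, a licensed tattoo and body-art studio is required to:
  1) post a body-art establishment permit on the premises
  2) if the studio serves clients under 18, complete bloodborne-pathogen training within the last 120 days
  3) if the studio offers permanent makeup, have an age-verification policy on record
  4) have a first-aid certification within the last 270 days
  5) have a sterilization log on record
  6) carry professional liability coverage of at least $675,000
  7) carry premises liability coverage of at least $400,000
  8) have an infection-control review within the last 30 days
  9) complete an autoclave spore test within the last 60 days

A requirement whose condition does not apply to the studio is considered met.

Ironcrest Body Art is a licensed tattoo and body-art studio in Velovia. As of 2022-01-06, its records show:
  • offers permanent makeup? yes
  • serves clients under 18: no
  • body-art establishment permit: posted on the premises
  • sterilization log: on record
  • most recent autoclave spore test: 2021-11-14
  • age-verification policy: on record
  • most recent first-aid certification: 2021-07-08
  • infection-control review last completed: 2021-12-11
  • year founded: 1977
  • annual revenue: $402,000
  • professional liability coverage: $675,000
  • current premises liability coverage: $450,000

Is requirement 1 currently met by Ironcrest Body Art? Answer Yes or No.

Yes

1. body-art establishment permit present → met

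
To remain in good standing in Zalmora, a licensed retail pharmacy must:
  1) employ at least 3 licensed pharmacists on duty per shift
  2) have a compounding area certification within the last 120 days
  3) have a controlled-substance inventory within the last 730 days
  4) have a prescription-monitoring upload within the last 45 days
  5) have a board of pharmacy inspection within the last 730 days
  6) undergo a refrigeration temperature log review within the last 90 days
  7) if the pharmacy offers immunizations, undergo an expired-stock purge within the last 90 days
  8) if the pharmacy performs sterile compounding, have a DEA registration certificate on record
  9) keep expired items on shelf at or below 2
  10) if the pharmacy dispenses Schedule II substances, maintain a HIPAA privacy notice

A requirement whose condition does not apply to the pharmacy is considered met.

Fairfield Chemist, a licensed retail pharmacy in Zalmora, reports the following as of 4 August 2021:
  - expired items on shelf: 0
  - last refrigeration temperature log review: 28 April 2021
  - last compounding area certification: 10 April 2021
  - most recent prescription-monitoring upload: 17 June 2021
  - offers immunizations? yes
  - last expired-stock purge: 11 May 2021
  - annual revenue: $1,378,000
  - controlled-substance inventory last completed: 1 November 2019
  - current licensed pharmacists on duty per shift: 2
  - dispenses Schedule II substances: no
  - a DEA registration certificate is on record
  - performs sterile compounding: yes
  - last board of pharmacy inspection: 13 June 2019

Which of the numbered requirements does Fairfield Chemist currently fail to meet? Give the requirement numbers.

1, 4, 5, 6

1. licensed pharmacists on duty per shift 2 < 3 → not met
2. compounding area certification 116 days ago vs limit 120 → met
3. controlled-substance inventory 642 days ago vs limit 730 → met
4. prescription-monitoring upload 48 days ago vs limit 45 → not met
5. board of pharmacy inspection 783 days ago vs limit 730 → not met
6. refrigeration temperature log review 98 days ago vs limit 90 → not met
7. condition 'offers immunizations' holds; expired-stock purge 85 days ago vs limit 90 → met
8. condition 'performs sterile compounding' holds; DEA registration certificate present → met
9. expired items on shelf 0 ≤ 2 → met
10. condition 'dispenses Schedule II substances' does not hold → requirement n/a → met
Not met: 1, 4, 5, 6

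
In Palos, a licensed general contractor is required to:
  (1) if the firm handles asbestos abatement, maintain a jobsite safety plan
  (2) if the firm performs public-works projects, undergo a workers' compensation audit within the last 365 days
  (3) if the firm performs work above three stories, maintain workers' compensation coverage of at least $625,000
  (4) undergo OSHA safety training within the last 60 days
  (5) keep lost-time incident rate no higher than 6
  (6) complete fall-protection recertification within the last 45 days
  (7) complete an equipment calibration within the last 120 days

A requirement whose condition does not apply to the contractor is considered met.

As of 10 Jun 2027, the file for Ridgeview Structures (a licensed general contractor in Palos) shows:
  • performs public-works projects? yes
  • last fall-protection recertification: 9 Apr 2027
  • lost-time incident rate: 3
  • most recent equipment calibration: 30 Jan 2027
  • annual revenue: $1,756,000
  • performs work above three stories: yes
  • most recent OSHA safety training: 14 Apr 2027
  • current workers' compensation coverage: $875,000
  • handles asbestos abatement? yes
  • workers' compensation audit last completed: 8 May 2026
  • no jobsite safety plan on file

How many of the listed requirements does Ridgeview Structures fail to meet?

1. condition 'handles asbestos abatement' holds; jobsite safety plan absent → not met
2. condition 'performs public-works projects' holds; workers' compensation audit 398 days ago vs limit 365 → not met
3. condition 'performs work above three stories' holds; workers' compensation coverage $875,000 ≥ $625,000 → met
4. OSHA safety training 57 days ago vs limit 60 → met
5. lost-time incident rate 3 ≤ 6 → met
6. fall-protection recertification 62 days ago vs limit 45 → not met
7. equipment calibration 131 days ago vs limit 120 → not met
Not met: 4 of 7

4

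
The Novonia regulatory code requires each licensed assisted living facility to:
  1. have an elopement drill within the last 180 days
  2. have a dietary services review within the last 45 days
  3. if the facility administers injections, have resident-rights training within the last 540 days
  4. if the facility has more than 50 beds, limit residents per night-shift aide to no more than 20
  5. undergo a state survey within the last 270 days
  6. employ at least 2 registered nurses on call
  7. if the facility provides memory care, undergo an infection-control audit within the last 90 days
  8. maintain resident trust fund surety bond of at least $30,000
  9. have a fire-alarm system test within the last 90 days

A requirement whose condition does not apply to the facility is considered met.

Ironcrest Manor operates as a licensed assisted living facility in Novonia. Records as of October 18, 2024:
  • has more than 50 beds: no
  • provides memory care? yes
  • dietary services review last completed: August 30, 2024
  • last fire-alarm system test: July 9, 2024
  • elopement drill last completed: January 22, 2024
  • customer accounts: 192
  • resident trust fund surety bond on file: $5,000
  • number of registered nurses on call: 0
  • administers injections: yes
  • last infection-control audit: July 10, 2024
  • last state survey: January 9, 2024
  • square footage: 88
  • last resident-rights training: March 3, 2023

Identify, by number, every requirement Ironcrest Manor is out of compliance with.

1, 2, 3, 5, 6, 7, 8, 9

1. elopement drill 270 days ago vs limit 180 → not met
2. dietary services review 49 days ago vs limit 45 → not met
3. condition 'administers injections' holds; resident-rights training 595 days ago vs limit 540 → not met
4. condition 'has more than 50 beds' does not hold → requirement n/a → met
5. state survey 283 days ago vs limit 270 → not met
6. registered nurses on call 0 < 2 → not met
7. condition 'provides memory care' holds; infection-control audit 100 days ago vs limit 90 → not met
8. resident trust fund surety bond $5,000 < $30,000 → not met
9. fire-alarm system test 101 days ago vs limit 90 → not met
Not met: 1, 2, 3, 5, 6, 7, 8, 9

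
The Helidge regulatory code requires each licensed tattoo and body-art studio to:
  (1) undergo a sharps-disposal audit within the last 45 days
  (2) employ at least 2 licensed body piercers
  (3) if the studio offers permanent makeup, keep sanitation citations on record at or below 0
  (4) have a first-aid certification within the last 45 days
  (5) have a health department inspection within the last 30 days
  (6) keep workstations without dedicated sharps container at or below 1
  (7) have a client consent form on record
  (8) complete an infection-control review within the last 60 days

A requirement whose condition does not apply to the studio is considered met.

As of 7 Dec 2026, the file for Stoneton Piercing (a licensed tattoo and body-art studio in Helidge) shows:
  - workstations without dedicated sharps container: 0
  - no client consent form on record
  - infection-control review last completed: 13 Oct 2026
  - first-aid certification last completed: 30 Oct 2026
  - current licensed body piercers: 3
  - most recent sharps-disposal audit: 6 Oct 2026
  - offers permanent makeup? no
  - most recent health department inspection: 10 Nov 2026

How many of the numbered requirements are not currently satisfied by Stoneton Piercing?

1. sharps-disposal audit 62 days ago vs limit 45 → not met
2. licensed body piercers 3 ≥ 2 → met
3. condition 'offers permanent makeup' does not hold → requirement n/a → met
4. first-aid certification 38 days ago vs limit 45 → met
5. health department inspection 27 days ago vs limit 30 → met
6. workstations without dedicated sharps container 0 ≤ 1 → met
7. client consent form absent → not met
8. infection-control review 55 days ago vs limit 60 → met
Not met: 2 of 8

2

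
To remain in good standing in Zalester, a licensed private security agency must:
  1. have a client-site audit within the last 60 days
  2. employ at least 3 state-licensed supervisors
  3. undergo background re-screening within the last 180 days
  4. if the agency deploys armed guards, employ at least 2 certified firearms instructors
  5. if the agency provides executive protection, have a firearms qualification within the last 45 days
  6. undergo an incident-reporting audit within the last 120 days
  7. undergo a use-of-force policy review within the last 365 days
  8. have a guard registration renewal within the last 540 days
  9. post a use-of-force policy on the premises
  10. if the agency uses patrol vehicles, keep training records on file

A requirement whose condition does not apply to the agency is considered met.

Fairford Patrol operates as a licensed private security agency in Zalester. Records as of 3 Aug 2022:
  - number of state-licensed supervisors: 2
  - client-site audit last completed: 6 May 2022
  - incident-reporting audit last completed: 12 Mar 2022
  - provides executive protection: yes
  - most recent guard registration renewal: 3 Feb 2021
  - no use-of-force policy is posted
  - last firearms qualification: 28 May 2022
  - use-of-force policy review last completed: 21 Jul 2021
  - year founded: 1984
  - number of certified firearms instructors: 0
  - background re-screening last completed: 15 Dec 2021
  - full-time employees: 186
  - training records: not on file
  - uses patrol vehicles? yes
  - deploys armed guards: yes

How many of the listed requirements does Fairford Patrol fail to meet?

1. client-site audit 89 days ago vs limit 60 → not met
2. state-licensed supervisors 2 < 3 → not met
3. background re-screening 231 days ago vs limit 180 → not met
4. condition 'deploys armed guards' holds; certified firearms instructors 0 < 2 → not met
5. condition 'provides executive protection' holds; firearms qualification 67 days ago vs limit 45 → not met
6. incident-reporting audit 144 days ago vs limit 120 → not met
7. use-of-force policy review 378 days ago vs limit 365 → not met
8. guard registration renewal 546 days ago vs limit 540 → not met
9. use-of-force policy absent → not met
10. condition 'uses patrol vehicles' holds; training records absent → not met
Not met: 10 of 10

10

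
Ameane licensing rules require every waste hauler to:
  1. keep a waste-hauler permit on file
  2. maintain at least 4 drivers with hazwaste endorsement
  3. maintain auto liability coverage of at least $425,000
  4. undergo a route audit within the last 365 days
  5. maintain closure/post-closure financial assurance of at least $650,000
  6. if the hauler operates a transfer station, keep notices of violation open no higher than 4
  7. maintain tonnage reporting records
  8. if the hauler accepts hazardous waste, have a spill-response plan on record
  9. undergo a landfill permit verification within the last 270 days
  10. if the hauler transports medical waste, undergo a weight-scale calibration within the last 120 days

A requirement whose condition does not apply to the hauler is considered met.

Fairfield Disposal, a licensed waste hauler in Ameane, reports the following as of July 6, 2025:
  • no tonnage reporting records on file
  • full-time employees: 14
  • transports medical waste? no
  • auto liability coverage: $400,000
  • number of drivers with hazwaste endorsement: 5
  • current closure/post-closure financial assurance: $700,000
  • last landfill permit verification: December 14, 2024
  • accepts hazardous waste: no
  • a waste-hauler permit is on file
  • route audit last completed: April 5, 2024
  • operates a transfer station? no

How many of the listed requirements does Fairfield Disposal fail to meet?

1. waste-hauler permit present → met
2. drivers with hazwaste endorsement 5 ≥ 4 → met
3. auto liability coverage $400,000 < $425,000 → not met
4. route audit 457 days ago vs limit 365 → not met
5. closure/post-closure financial assurance $700,000 ≥ $650,000 → met
6. condition 'operates a transfer station' does not hold → requirement n/a → met
7. tonnage reporting records absent → not met
8. condition 'accepts hazardous waste' does not hold → requirement n/a → met
9. landfill permit verification 204 days ago vs limit 270 → met
10. condition 'transports medical waste' does not hold → requirement n/a → met
Not met: 3 of 10

3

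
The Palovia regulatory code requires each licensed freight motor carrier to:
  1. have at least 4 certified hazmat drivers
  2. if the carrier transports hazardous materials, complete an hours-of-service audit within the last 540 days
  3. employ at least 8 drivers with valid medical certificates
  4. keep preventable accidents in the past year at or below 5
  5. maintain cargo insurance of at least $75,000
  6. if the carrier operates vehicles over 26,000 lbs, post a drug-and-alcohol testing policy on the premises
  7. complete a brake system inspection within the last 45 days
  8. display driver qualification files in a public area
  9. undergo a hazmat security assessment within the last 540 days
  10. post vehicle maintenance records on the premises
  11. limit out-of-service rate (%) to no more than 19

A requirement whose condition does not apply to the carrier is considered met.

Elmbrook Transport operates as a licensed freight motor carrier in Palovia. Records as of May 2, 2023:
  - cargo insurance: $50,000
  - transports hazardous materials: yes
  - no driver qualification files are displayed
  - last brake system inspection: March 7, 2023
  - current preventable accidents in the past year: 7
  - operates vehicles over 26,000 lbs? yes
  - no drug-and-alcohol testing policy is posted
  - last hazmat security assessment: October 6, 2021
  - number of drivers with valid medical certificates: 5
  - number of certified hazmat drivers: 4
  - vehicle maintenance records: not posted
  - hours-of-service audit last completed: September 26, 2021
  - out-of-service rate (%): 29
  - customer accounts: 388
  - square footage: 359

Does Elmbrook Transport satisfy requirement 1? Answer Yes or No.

1. certified hazmat drivers 4 ≥ 4 → met

Yes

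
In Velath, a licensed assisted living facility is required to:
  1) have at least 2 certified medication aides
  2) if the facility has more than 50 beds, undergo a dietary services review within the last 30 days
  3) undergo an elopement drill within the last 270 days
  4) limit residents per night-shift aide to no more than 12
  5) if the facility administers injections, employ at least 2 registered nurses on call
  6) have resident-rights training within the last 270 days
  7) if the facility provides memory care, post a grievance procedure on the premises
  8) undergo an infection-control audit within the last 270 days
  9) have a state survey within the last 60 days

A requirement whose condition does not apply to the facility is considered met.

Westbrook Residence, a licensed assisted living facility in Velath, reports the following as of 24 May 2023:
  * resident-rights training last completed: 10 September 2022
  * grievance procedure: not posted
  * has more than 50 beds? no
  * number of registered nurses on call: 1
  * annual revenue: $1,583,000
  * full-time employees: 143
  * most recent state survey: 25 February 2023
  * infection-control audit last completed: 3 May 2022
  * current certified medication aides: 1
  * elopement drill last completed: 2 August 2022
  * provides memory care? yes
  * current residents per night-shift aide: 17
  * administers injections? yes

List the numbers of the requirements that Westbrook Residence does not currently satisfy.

1. certified medication aides 1 < 2 → not met
2. condition 'has more than 50 beds' does not hold → requirement n/a → met
3. elopement drill 295 days ago vs limit 270 → not met
4. residents per night-shift aide 17 > 12 → not met
5. condition 'administers injections' holds; registered nurses on call 1 < 2 → not met
6. resident-rights training 256 days ago vs limit 270 → met
7. condition 'provides memory care' holds; grievance procedure absent → not met
8. infection-control audit 386 days ago vs limit 270 → not met
9. state survey 88 days ago vs limit 60 → not met
Not met: 1, 3, 4, 5, 7, 8, 9

1, 3, 4, 5, 7, 8, 9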